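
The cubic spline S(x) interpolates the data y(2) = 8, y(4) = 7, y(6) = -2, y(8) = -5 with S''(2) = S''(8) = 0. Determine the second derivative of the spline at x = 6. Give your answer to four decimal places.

3.2000

Let M_i = S''(x_i). Step sizes h_i = 2, 2, 2; slopes of the chords Δ_i = (y_(i+1) - y_i)/h_i = -1/2, -9/2, -3/2.
  2·M_0 + 8·M_1 + 2·M_2 = 6(Δ_1 - Δ_0) = -24
  2·M_1 + 8·M_2 + 2·M_3 = 6(Δ_2 - Δ_1) = 18
Natural end conditions: M_0 = M_3 = 0.
Forward elimination and back-substitution give M_0 = 0, M_1 = -19/5, M_2 = 16/5, M_3 = 0.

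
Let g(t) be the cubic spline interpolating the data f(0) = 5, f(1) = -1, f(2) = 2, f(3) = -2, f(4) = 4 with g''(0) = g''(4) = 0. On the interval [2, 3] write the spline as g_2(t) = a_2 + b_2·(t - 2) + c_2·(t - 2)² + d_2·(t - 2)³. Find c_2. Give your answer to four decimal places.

-10.0714

Write m_i for g''(x_i). With h_i = 1, 1, 1, 1 and divided differences Δ_i = -6, 3, -4, 6, the continuity of g' gives the tridiagonal system
  1·m_0 + 4·m_1 + 1·m_2 = 6(Δ_1 - Δ_0) = 54
  1·m_1 + 4·m_2 + 1·m_3 = 6(Δ_2 - Δ_1) = -42
  1·m_2 + 4·m_3 + 1·m_4 = 6(Δ_3 - Δ_2) = 60
Natural end conditions: m_0 = m_4 = 0.
Forward elimination and back-substitution give m_0 = 0, m_1 = 519/28, m_2 = -141/7, m_3 = 561/28, m_4 = 0.
On [2, 3], with g_2(t) = a_2 + b_2·(t - 2) + c_2·(t - 2)² + d_2·(t - 2)³: c_2 = m_2/2 = -141/14, d_2 = (m_3 - m_2)/(6h_2) = 375/56, b_2 = Δ_2 - h_2(2m_2 + m_3)/6 = -5/8.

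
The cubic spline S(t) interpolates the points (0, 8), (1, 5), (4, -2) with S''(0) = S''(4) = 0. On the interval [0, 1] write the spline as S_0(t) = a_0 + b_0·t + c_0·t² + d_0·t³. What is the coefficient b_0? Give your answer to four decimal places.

Put M_i = S'' at the i-th knot. Here h = (1, 3) and Δ = (-3, -7/3), so the interior equations h_(i-1)·M_(i-1) + 2(h_(i-1)+h_i)·M_i + h_i·M_(i+1) = 6(Δ_i − Δ_(i-1)) read
  1·M_0 + 8·M_1 + 3·M_2 = 6(Δ_1 - Δ_0) = 4
Natural end conditions: M_0 = M_2 = 0.
Solving: M_0 = 0, M_1 = 1/2, M_2 = 0.
On [0, 1], with S_0(t) = a_0 + b_0·t + c_0·t² + d_0·t³: c_0 = M_0/2 = 0, d_0 = (M_1 - M_0)/(6h_0) = 1/12, b_0 = Δ_0 - h_0(2M_0 + M_1)/6 = -37/12.

-3.0833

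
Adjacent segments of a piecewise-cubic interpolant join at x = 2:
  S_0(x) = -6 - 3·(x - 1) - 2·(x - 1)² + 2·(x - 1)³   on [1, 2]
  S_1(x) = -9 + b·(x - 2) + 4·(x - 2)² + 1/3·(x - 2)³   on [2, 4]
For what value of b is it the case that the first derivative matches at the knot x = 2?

S_0'(x) = -3 - 4·(x - 1) + 6·(x - 1)², so S_0'(2) = -1. On the right, S_1'(2) = b, so b = -1.

-1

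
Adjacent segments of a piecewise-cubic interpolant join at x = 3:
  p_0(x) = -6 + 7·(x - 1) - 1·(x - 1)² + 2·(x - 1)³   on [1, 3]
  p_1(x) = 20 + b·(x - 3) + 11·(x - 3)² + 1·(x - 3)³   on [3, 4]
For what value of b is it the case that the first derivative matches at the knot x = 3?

27

p_0'(x) = 7 - 2·(x - 1) + 6·(x - 1)², so p_0'(3) = 27. On the right, p_1'(3) = b, so b = 27.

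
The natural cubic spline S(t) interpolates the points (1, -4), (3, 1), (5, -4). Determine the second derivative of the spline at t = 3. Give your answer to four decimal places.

With m_i denoting the second derivative at x_i, h_i = 2, 2, and Δ_i = (y_(i+1) − y_i)/h_i = 5/2, -5/2:
  2·m_0 + 8·m_1 + 2·m_2 = 6(Δ_1 - Δ_0) = -30
Natural end conditions: m_0 = m_2 = 0.
Hence m_0 = 0, m_1 = -15/4, m_2 = 0.

-3.7500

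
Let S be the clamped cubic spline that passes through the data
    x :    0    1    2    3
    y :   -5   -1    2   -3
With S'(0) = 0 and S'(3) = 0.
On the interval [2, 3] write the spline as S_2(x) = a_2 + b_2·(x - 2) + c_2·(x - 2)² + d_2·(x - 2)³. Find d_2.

7

Put m_i = S'' at the i-th knot. Here h = (1, 1, 1) and Δ = (4, 3, -5), so the interior equations h_(i-1)·m_(i-1) + 2(h_(i-1)+h_i)·m_i + h_i·m_(i+1) = 6(Δ_i − Δ_(i-1)) read
  1·m_0 + 4·m_1 + 1·m_2 = 6(Δ_1 - Δ_0) = -6
  1·m_1 + 4·m_2 + 1·m_3 = 6(Δ_2 - Δ_1) = -48
Clamped end conditions give two more equations: 2h_0·m_0 + h_0·m_1 = 6(Δ_0 - S'(0)) = 24 and h_2·m_2 + 2h_2·m_3 = 6(S'(3) - Δ_2) = 30.
Forward elimination and back-substitution give m_0 = 12, m_1 = 0, m_2 = -18, m_3 = 24.
On [2, 3], with S_2(x) = a_2 + b_2·(x - 2) + c_2·(x - 2)² + d_2·(x - 2)³: c_2 = m_2/2 = -9, d_2 = (m_3 - m_2)/(6h_2) = 7, b_2 = Δ_2 - h_2(2m_2 + m_3)/6 = -3.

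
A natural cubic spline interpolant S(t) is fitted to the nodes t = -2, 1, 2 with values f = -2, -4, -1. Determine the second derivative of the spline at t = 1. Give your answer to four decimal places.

2.7500

Let m_i = S''(x_i). Step sizes h_i = 3, 1; slopes of the chords Δ_i = (y_(i+1) - y_i)/h_i = -2/3, 3.
  3·m_0 + 8·m_1 + 1·m_2 = 6(Δ_1 - Δ_0) = 22
Natural end conditions: m_0 = m_2 = 0.
Hence m_0 = 0, m_1 = 11/4, m_2 = 0.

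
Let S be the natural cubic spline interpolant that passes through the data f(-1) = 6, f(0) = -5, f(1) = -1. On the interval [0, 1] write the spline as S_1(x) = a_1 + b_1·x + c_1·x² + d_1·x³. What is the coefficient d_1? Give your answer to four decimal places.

Write m_i for S''(x_i). With h_i = 1, 1 and divided differences Δ_i = -11, 4, the continuity of S' gives the tridiagonal system
  1·m_0 + 4·m_1 + 1·m_2 = 6(Δ_1 - Δ_0) = 90
Natural end conditions: m_0 = m_2 = 0.
Forward elimination and back-substitution give m_0 = 0, m_1 = 45/2, m_2 = 0.
On [0, 1], with S_1(x) = a_1 + b_1·x + c_1·x² + d_1·x³: c_1 = m_1/2 = 45/4, d_1 = (m_2 - m_1)/(6h_1) = -15/4, b_1 = Δ_1 - h_1(2m_1 + m_2)/6 = -7/2.

-3.7500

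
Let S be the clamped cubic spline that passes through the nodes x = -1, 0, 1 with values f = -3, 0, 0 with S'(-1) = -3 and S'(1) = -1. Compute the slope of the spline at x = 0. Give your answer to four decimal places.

3.2500

Put M_i = S'' at the i-th knot. Here h = (1, 1) and Δ = (3, 0), so the interior equations h_(i-1)·M_(i-1) + 2(h_(i-1)+h_i)·M_i + h_i·M_(i+1) = 6(Δ_i − Δ_(i-1)) read
  1·M_0 + 4·M_1 + 1·M_2 = 6(Δ_1 - Δ_0) = -18
Clamped end conditions give two more equations: 2h_0·M_0 + h_0·M_1 = 6(Δ_0 - S'(-1)) = 36 and h_1·M_1 + 2h_1·M_2 = 6(S'(1) - Δ_1) = -6.
Hence M_0 = 47/2, M_1 = -11, M_2 = 5/2.
On [0, 1], S'(x) = b_1 + 2c_1·x + 3d_1·x² with b_1 = Δ_1 - h_1(2M_1 + M_2)/6 = 13/4, c_1 = M_1/2 = -11/2, d_1 = (M_2 - M_1)/(6h_1) = 9/4. So S'(0) = 13/4.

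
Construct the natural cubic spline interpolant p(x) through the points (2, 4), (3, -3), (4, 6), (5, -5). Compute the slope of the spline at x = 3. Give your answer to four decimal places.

4.2000

Let M_i = p''(x_i). Step sizes h_i = 1, 1, 1; slopes of the chords Δ_i = (y_(i+1) - y_i)/h_i = -7, 9, -11.
  1·M_0 + 4·M_1 + 1·M_2 = 6(Δ_1 - Δ_0) = 96
  1·M_1 + 4·M_2 + 1·M_3 = 6(Δ_2 - Δ_1) = -120
Natural end conditions: M_0 = M_3 = 0.
Forward elimination and back-substitution give M_0 = 0, M_1 = 168/5, M_2 = -192/5, M_3 = 0.
On [3, 4], p'(x) = b_1 + 2c_1·(x - 3) + 3d_1·(x - 3)² with b_1 = Δ_1 - h_1(2M_1 + M_2)/6 = 21/5, c_1 = M_1/2 = 84/5, d_1 = (M_2 - M_1)/(6h_1) = -12. So p'(3) = 21/5.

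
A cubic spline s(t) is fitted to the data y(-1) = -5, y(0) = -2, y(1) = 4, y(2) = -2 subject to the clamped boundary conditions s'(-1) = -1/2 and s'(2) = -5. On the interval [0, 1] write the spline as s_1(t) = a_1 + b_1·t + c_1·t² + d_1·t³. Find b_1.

Write σ_i for s''(x_i). With h_i = 1, 1, 1 and divided differences Δ_i = 3, 6, -6, the continuity of s' gives the tridiagonal system
  1·σ_0 + 4·σ_1 + 1·σ_2 = 6(Δ_1 - Δ_0) = 18
  1·σ_1 + 4·σ_2 + 1·σ_3 = 6(Δ_2 - Δ_1) = -72
Clamped end conditions give two more equations: 2h_0·σ_0 + h_0·σ_1 = 6(Δ_0 - s'(-1)) = 21 and h_2·σ_2 + 2h_2·σ_3 = 6(s'(2) - Δ_2) = 6.
Solving the tridiagonal system: σ_0 = 6, σ_1 = 9, σ_2 = -24, σ_3 = 15.
On [0, 1], with s_1(t) = a_1 + b_1·t + c_1·t² + d_1·t³: c_1 = σ_1/2 = 9/2, d_1 = (σ_2 - σ_1)/(6h_1) = -11/2, b_1 = Δ_1 - h_1(2σ_1 + σ_2)/6 = 7.

7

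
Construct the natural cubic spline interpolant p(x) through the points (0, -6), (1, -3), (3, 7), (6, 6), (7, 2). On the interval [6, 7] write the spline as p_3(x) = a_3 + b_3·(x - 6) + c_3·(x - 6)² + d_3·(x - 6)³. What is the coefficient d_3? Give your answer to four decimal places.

With m_i denoting the second derivative at x_i, h_i = 1, 2, 3, 1, and Δ_i = (y_(i+1) − y_i)/h_i = 3, 5, -1/3, -4:
  1·m_0 + 6·m_1 + 2·m_2 = 6(Δ_1 - Δ_0) = 12
  2·m_1 + 10·m_2 + 3·m_3 = 6(Δ_2 - Δ_1) = -32
  3·m_2 + 8·m_3 + 1·m_4 = 6(Δ_3 - Δ_2) = -22
Natural end conditions: m_0 = m_4 = 0.
Hence m_0 = 0, m_1 = 616/197, m_2 = -666/197, m_3 = -292/197, m_4 = 0.
On [6, 7], with p_3(x) = a_3 + b_3·(x - 6) + c_3·(x - 6)² + d_3·(x - 6)³: c_3 = m_3/2 = -146/197, d_3 = (m_4 - m_3)/(6h_3) = 146/591, b_3 = Δ_3 - h_3(2m_3 + m_4)/6 = -2072/591.

0.2470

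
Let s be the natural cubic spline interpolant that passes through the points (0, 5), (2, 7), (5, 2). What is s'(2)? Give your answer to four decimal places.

Write M_i for s''(x_i). With h_i = 2, 3 and divided differences Δ_i = 1, -5/3, the continuity of s' gives the tridiagonal system
  2·M_0 + 10·M_1 + 3·M_2 = 6(Δ_1 - Δ_0) = -16
Natural end conditions: M_0 = M_2 = 0.
Solving the tridiagonal system: M_0 = 0, M_1 = -8/5, M_2 = 0.
On [2, 5], s'(t) = b_1 + 2c_1·(t - 2) + 3d_1·(t - 2)² with b_1 = Δ_1 - h_1(2M_1 + M_2)/6 = -1/15, c_1 = M_1/2 = -4/5, d_1 = (M_2 - M_1)/(6h_1) = 4/45. So s'(2) = -1/15.

-0.0667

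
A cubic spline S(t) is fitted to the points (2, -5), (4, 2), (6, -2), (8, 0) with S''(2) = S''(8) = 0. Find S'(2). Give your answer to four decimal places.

5.1667

With M_i denoting the second derivative at x_i, h_i = 2, 2, 2, and Δ_i = (y_(i+1) − y_i)/h_i = 7/2, -2, 1:
  2·M_0 + 8·M_1 + 2·M_2 = 6(Δ_1 - Δ_0) = -33
  2·M_1 + 8·M_2 + 2·M_3 = 6(Δ_2 - Δ_1) = 18
Natural end conditions: M_0 = M_3 = 0.
Hence M_0 = 0, M_1 = -5, M_2 = 7/2, M_3 = 0.
On [2, 4], S'(t) = b_0 + 2c_0·(t - 2) + 3d_0·(t - 2)² with b_0 = Δ_0 - h_0(2M_0 + M_1)/6 = 31/6, c_0 = M_0/2 = 0, d_0 = (M_1 - M_0)/(6h_0) = -5/12. So S'(2) = 31/6.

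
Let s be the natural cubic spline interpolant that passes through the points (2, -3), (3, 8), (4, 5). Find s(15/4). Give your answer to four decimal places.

6.5703

Put m_i = s'' at the i-th knot. Here h = (1, 1) and Δ = (11, -3), so the interior equations h_(i-1)·m_(i-1) + 2(h_(i-1)+h_i)·m_i + h_i·m_(i+1) = 6(Δ_i − Δ_(i-1)) read
  1·m_0 + 4·m_1 + 1·m_2 = 6(Δ_1 - Δ_0) = -84
Natural end conditions: m_0 = m_2 = 0.
Solving: m_0 = 0, m_1 = -21, m_2 = 0.
On [3, 4], s(t) = 8 + 4·(t - 3) - 21/2·(t - 3)² + 7/2·(t - 3)³.
With (t - 3) = 3/4: s(15/4) = 841/128.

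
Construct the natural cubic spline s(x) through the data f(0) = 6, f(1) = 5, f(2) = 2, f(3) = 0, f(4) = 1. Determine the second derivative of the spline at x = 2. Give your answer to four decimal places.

1.2857

Let M_i = s''(x_i). Step sizes h_i = 1, 1, 1, 1; slopes of the chords Δ_i = (y_(i+1) - y_i)/h_i = -1, -3, -2, 1.
  1·M_0 + 4·M_1 + 1·M_2 = 6(Δ_1 - Δ_0) = -12
  1·M_1 + 4·M_2 + 1·M_3 = 6(Δ_2 - Δ_1) = 6
  1·M_2 + 4·M_3 + 1·M_4 = 6(Δ_3 - Δ_2) = 18
Natural end conditions: M_0 = M_4 = 0.
Solving the tridiagonal system: M_0 = 0, M_1 = -93/28, M_2 = 9/7, M_3 = 117/28, M_4 = 0.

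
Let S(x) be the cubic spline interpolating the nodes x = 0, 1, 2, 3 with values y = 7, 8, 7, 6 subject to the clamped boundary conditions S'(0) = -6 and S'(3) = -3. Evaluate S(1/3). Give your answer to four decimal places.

6.2370

With m_i denoting the second derivative at x_i, h_i = 1, 1, 1, and Δ_i = (y_(i+1) − y_i)/h_i = 1, -1, -1:
  1·m_0 + 4·m_1 + 1·m_2 = 6(Δ_1 - Δ_0) = -12
  1·m_1 + 4·m_2 + 1·m_3 = 6(Δ_2 - Δ_1) = 0
Clamped end conditions give two more equations: 2h_0·m_0 + h_0·m_1 = 6(Δ_0 - S'(0)) = 42 and h_2·m_2 + 2h_2·m_3 = 6(S'(3) - Δ_2) = -12.
Hence m_0 = 132/5, m_1 = -54/5, m_2 = 24/5, m_3 = -42/5.
On [0, 1], S(x) = 7 - 6·x + 66/5·x² - 31/5·x³.
With x = 1/3: S(1/3) = 842/135.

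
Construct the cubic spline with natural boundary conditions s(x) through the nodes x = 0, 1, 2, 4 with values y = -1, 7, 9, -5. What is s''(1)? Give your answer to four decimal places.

-7.0435

Write σ_i for s''(x_i). With h_i = 1, 1, 2 and divided differences Δ_i = 8, 2, -7, the continuity of s' gives the tridiagonal system
  1·σ_0 + 4·σ_1 + 1·σ_2 = 6(Δ_1 - Δ_0) = -36
  1·σ_1 + 6·σ_2 + 2·σ_3 = 6(Δ_2 - Δ_1) = -54
Natural end conditions: σ_0 = σ_3 = 0.
Solving the tridiagonal system: σ_0 = 0, σ_1 = -162/23, σ_2 = -180/23, σ_3 = 0.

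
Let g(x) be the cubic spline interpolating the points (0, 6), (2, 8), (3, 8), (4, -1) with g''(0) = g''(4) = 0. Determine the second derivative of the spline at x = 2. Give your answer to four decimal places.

With M_i denoting the second derivative at x_i, h_i = 2, 1, 1, and Δ_i = (y_(i+1) − y_i)/h_i = 1, 0, -9:
  2·M_0 + 6·M_1 + 1·M_2 = 6(Δ_1 - Δ_0) = -6
  1·M_1 + 4·M_2 + 1·M_3 = 6(Δ_2 - Δ_1) = -54
Natural end conditions: M_0 = M_3 = 0.
Solving: M_0 = 0, M_1 = 30/23, M_2 = -318/23, M_3 = 0.

1.3043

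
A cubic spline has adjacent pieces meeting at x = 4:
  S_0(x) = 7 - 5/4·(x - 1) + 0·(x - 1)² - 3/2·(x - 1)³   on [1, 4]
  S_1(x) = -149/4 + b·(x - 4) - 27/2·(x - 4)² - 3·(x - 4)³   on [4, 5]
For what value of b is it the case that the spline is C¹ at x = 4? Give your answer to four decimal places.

-41.7500

S_0'(x) = -5/4 + 0·(x - 1) - 9/2·(x - 1)², so S_0'(4) = -167/4. On the right, S_1'(4) = b, so b = -167/4.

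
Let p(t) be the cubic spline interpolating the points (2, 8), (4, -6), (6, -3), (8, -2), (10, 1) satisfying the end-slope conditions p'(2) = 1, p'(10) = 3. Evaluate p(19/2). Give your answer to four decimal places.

Write m_i for p''(x_i). With h_i = 2, 2, 2, 2 and divided differences Δ_i = -7, 3/2, 1/2, 3/2, the continuity of p' gives the tridiagonal system
  2·m_0 + 8·m_1 + 2·m_2 = 6(Δ_1 - Δ_0) = 51
  2·m_1 + 8·m_2 + 2·m_3 = 6(Δ_2 - Δ_1) = -6
  2·m_2 + 8·m_3 + 2·m_4 = 6(Δ_3 - Δ_2) = 6
Clamped end conditions give two more equations: 2h_0·m_0 + h_0·m_1 = 6(Δ_0 - p'(2)) = -48 and h_3·m_3 + 2h_3·m_4 = 6(p'(10) - Δ_3) = 9.
Solving the tridiagonal system: m_0 = -287/16, m_1 = 95/8, m_2 = -65/16, m_3 = 11/8, m_4 = 25/16.
On [8, 10], p(t) = -2 + 1/16·(t - 8) + 11/16·(t - 8)² + 1/64·(t - 8)³.
With (t - 8) = 3/2: p(19/2) = -157/512.

-0.3066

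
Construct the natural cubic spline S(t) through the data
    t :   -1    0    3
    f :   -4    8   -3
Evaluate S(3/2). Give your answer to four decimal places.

Put m_i = S'' at the i-th knot. Here h = (1, 3) and Δ = (12, -11/3), so the interior equations h_(i-1)·m_(i-1) + 2(h_(i-1)+h_i)·m_i + h_i·m_(i+1) = 6(Δ_i − Δ_(i-1)) read
  1·m_0 + 8·m_1 + 3·m_2 = 6(Δ_1 - Δ_0) = -94
Natural end conditions: m_0 = m_2 = 0.
Hence m_0 = 0, m_1 = -47/4, m_2 = 0.
On [0, 3], S(t) = 8 + 97/12·t - 47/8·t² + 47/72·t³.
With t = 3/2: S(3/2) = 583/64.

9.1094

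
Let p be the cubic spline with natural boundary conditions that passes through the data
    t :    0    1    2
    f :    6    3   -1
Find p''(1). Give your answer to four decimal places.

-1.5000

Write M_i for p''(x_i). With h_i = 1, 1 and divided differences Δ_i = -3, -4, the continuity of p' gives the tridiagonal system
  1·M_0 + 4·M_1 + 1·M_2 = 6(Δ_1 - Δ_0) = -6
Natural end conditions: M_0 = M_2 = 0.
Forward elimination and back-substitution give M_0 = 0, M_1 = -3/2, M_2 = 0.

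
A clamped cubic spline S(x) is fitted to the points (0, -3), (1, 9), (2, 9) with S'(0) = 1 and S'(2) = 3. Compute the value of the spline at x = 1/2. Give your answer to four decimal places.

With M_i denoting the second derivative at x_i, h_i = 1, 1, and Δ_i = (y_(i+1) − y_i)/h_i = 12, 0:
  1·M_0 + 4·M_1 + 1·M_2 = 6(Δ_1 - Δ_0) = -72
Clamped end conditions give two more equations: 2h_0·M_0 + h_0·M_1 = 6(Δ_0 - S'(0)) = 66 and h_1·M_1 + 2h_1·M_2 = 6(S'(2) - Δ_1) = 18.
Solving the tridiagonal system: M_0 = 52, M_1 = -38, M_2 = 28.
On [0, 1], S(x) = -3 + 1·x + 26·x² - 15·x³.
With x = 1/2: S(1/2) = 17/8.

2.1250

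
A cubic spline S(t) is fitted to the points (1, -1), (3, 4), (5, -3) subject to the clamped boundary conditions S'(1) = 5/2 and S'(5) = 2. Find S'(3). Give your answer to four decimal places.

-1.8750

Write m_i for S''(x_i). With h_i = 2, 2 and divided differences Δ_i = 5/2, -7/2, the continuity of S' gives the tridiagonal system
  2·m_0 + 8·m_1 + 2·m_2 = 6(Δ_1 - Δ_0) = -36
Clamped end conditions give two more equations: 2h_0·m_0 + h_0·m_1 = 6(Δ_0 - S'(1)) = 0 and h_1·m_1 + 2h_1·m_2 = 6(S'(5) - Δ_1) = 33.
Hence m_0 = 35/8, m_1 = -35/4, m_2 = 101/8.
On [3, 5], S'(t) = b_1 + 2c_1·(t - 3) + 3d_1·(t - 3)² with b_1 = Δ_1 - h_1(2m_1 + m_2)/6 = -15/8, c_1 = m_1/2 = -35/8, d_1 = (m_2 - m_1)/(6h_1) = 57/32. So S'(3) = -15/8.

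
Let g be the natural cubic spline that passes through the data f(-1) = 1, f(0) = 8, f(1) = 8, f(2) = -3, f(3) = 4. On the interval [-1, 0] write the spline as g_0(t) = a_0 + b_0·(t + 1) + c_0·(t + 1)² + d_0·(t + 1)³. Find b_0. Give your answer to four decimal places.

7.7679

Write m_i for g''(x_i). With h_i = 1, 1, 1, 1 and divided differences Δ_i = 7, 0, -11, 7, the continuity of g' gives the tridiagonal system
  1·m_0 + 4·m_1 + 1·m_2 = 6(Δ_1 - Δ_0) = -42
  1·m_1 + 4·m_2 + 1·m_3 = 6(Δ_2 - Δ_1) = -66
  1·m_2 + 4·m_3 + 1·m_4 = 6(Δ_3 - Δ_2) = 108
Natural end conditions: m_0 = m_4 = 0.
Hence m_0 = 0, m_1 = -129/28, m_2 = -165/7, m_3 = 921/28, m_4 = 0.
On [-1, 0], with g_0(t) = a_0 + b_0·(t + 1) + c_0·(t + 1)² + d_0·(t + 1)³: c_0 = m_0/2 = 0, d_0 = (m_1 - m_0)/(6h_0) = -43/56, b_0 = Δ_0 - h_0(2m_0 + m_1)/6 = 435/56.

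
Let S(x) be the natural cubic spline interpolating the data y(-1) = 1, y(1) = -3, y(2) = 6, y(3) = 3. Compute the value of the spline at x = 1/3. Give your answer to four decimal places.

-5.2738

Write σ_i for S''(x_i). With h_i = 2, 1, 1 and divided differences Δ_i = -2, 9, -3, the continuity of S' gives the tridiagonal system
  2·σ_0 + 6·σ_1 + 1·σ_2 = 6(Δ_1 - Δ_0) = 66
  1·σ_1 + 4·σ_2 + 1·σ_3 = 6(Δ_2 - Δ_1) = -72
Natural end conditions: σ_0 = σ_3 = 0.
Solving the tridiagonal system: σ_0 = 0, σ_1 = 336/23, σ_2 = -498/23, σ_3 = 0.
On [-1, 1], S(x) = 1 - 158/23·(x + 1) + 0·(x + 1)² + 28/23·(x + 1)³.
With (x + 1) = 4/3: S(1/3) = -3275/621.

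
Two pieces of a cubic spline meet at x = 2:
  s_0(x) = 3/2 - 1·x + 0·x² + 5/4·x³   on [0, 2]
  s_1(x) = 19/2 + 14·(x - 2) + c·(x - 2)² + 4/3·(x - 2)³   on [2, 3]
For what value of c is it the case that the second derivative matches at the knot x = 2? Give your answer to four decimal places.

s_0''(x) = 0 + 15/2·x, so s_0''(2) = 15. On the right, s_1''(2) = 2c, so c = 15/2.

7.5000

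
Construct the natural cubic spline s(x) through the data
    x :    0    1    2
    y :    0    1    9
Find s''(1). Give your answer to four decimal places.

With σ_i denoting the second derivative at x_i, h_i = 1, 1, and Δ_i = (y_(i+1) − y_i)/h_i = 1, 8:
  1·σ_0 + 4·σ_1 + 1·σ_2 = 6(Δ_1 - Δ_0) = 42
Natural end conditions: σ_0 = σ_2 = 0.
Solving the tridiagonal system: σ_0 = 0, σ_1 = 21/2, σ_2 = 0.

10.5000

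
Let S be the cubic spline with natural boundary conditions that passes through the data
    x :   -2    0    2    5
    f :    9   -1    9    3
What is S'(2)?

Put σ_i = S'' at the i-th knot. Here h = (2, 2, 3) and Δ = (-5, 5, -2), so the interior equations h_(i-1)·σ_(i-1) + 2(h_(i-1)+h_i)·σ_i + h_i·σ_(i+1) = 6(Δ_i − Δ_(i-1)) read
  2·σ_0 + 8·σ_1 + 2·σ_2 = 6(Δ_1 - Δ_0) = 60
  2·σ_1 + 10·σ_2 + 3·σ_3 = 6(Δ_2 - Δ_1) = -42
Natural end conditions: σ_0 = σ_3 = 0.
Solving: σ_0 = 0, σ_1 = 9, σ_2 = -6, σ_3 = 0.
On [2, 5], S'(x) = b_2 + 2c_2·(x - 2) + 3d_2·(x - 2)² with b_2 = Δ_2 - h_2(2σ_2 + σ_3)/6 = 4, c_2 = σ_2/2 = -3, d_2 = (σ_3 - σ_2)/(6h_2) = 1/3. So S'(2) = 4.

4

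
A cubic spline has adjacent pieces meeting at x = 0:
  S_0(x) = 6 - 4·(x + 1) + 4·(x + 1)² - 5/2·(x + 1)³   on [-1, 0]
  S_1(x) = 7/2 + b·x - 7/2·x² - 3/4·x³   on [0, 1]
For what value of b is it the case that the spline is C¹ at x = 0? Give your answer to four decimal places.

S_0'(x) = -4 + 8·(x + 1) - 15/2·(x + 1)², so S_0'(0) = -7/2. On the right, S_1'(0) = b, so b = -7/2.

-3.5000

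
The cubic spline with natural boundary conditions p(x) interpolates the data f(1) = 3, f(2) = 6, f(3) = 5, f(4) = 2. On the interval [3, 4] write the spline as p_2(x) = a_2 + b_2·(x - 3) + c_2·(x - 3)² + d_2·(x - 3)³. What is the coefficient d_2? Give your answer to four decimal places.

0.2667

With σ_i denoting the second derivative at x_i, h_i = 1, 1, 1, and Δ_i = (y_(i+1) − y_i)/h_i = 3, -1, -3:
  1·σ_0 + 4·σ_1 + 1·σ_2 = 6(Δ_1 - Δ_0) = -24
  1·σ_1 + 4·σ_2 + 1·σ_3 = 6(Δ_2 - Δ_1) = -12
Natural end conditions: σ_0 = σ_3 = 0.
Forward elimination and back-substitution give σ_0 = 0, σ_1 = -28/5, σ_2 = -8/5, σ_3 = 0.
On [3, 4], with p_2(x) = a_2 + b_2·(x - 3) + c_2·(x - 3)² + d_2·(x - 3)³: c_2 = σ_2/2 = -4/5, d_2 = (σ_3 - σ_2)/(6h_2) = 4/15, b_2 = Δ_2 - h_2(2σ_2 + σ_3)/6 = -37/15.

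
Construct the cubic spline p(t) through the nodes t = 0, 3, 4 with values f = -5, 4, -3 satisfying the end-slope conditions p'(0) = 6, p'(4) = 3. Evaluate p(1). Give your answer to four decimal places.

With σ_i denoting the second derivative at x_i, h_i = 3, 1, and Δ_i = (y_(i+1) − y_i)/h_i = 3, -7:
  3·σ_0 + 8·σ_1 + 1·σ_2 = 6(Δ_1 - Δ_0) = -60
Clamped end conditions give two more equations: 2h_0·σ_0 + h_0·σ_1 = 6(Δ_0 - p'(0)) = -18 and h_1·σ_1 + 2h_1·σ_2 = 6(p'(4) - Δ_1) = 60.
Solving: σ_0 = 15/4, σ_1 = -27/2, σ_2 = 147/4.
On [0, 3], p(t) = -5 + 6·t + 15/8·t² - 23/24·t³.
With t = 1: p(1) = 23/12.

1.9167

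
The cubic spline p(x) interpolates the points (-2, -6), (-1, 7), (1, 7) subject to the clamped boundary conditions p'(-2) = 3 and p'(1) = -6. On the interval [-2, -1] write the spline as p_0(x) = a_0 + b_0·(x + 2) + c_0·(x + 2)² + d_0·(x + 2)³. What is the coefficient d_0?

-10

With m_i denoting the second derivative at x_i, h_i = 1, 2, and Δ_i = (y_(i+1) − y_i)/h_i = 13, 0:
  1·m_0 + 6·m_1 + 2·m_2 = 6(Δ_1 - Δ_0) = -78
Clamped end conditions give two more equations: 2h_0·m_0 + h_0·m_1 = 6(Δ_0 - p'(-2)) = 60 and h_1·m_1 + 2h_1·m_2 = 6(p'(1) - Δ_1) = -36.
Hence m_0 = 40, m_1 = -20, m_2 = 1.
On [-2, -1], with p_0(x) = a_0 + b_0·(x + 2) + c_0·(x + 2)² + d_0·(x + 2)³: c_0 = m_0/2 = 20, d_0 = (m_1 - m_0)/(6h_0) = -10, b_0 = Δ_0 - h_0(2m_0 + m_1)/6 = 3.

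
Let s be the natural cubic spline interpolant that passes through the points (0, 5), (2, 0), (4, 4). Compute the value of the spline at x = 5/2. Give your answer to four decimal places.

0.2617

Put M_i = s'' at the i-th knot. Here h = (2, 2) and Δ = (-5/2, 2), so the interior equations h_(i-1)·M_(i-1) + 2(h_(i-1)+h_i)·M_i + h_i·M_(i+1) = 6(Δ_i − Δ_(i-1)) read
  2·M_0 + 8·M_1 + 2·M_2 = 6(Δ_1 - Δ_0) = 27
Natural end conditions: M_0 = M_2 = 0.
Hence M_0 = 0, M_1 = 27/8, M_2 = 0.
On [2, 4], s(x) = 0 - 1/4·(x - 2) + 27/16·(x - 2)² - 9/32·(x - 2)³.
With (x - 2) = 1/2: s(5/2) = 67/256.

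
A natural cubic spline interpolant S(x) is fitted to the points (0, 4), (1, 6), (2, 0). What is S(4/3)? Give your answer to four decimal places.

With M_i denoting the second derivative at x_i, h_i = 1, 1, and Δ_i = (y_(i+1) − y_i)/h_i = 2, -6:
  1·M_0 + 4·M_1 + 1·M_2 = 6(Δ_1 - Δ_0) = -48
Natural end conditions: M_0 = M_2 = 0.
Forward elimination and back-substitution give M_0 = 0, M_1 = -12, M_2 = 0.
On [1, 2], S(x) = 6 - 2·(x - 1) - 6·(x - 1)² + 2·(x - 1)³.
With (x - 1) = 1/3: S(4/3) = 128/27.

4.7407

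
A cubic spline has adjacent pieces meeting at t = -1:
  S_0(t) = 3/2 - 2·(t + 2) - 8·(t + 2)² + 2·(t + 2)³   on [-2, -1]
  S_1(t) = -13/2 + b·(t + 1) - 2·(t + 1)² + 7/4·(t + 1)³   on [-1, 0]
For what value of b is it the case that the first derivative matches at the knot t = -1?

S_0'(t) = -2 - 16·(t + 2) + 6·(t + 2)², so S_0'(-1) = -12. On the right, S_1'(-1) = b, so b = -12.

-12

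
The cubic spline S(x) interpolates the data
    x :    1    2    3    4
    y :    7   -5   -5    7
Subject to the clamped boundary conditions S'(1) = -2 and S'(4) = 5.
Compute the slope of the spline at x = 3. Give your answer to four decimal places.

Let m_i = S''(x_i). Step sizes h_i = 1, 1, 1; slopes of the chords Δ_i = (y_(i+1) - y_i)/h_i = -12, 0, 12.
  1·m_0 + 4·m_1 + 1·m_2 = 6(Δ_1 - Δ_0) = 72
  1·m_1 + 4·m_2 + 1·m_3 = 6(Δ_2 - Δ_1) = 72
Clamped end conditions give two more equations: 2h_0·m_0 + h_0·m_1 = 6(Δ_0 - S'(1)) = -60 and h_2·m_2 + 2h_2·m_3 = 6(S'(4) - Δ_2) = -42.
Forward elimination and back-substitution give m_0 = -626/15, m_1 = 352/15, m_2 = 298/15, m_3 = -464/15.
On [3, 4], S'(x) = b_2 + 2c_2·(x - 3) + 3d_2·(x - 3)² with b_2 = Δ_2 - h_2(2m_2 + m_3)/6 = 158/15, c_2 = m_2/2 = 149/15, d_2 = (m_3 - m_2)/(6h_2) = -127/15. So S'(3) = 158/15.

10.5333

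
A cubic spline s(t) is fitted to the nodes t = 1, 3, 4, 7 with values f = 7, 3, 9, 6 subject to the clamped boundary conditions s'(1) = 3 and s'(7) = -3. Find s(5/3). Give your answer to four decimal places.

6.4709

Put σ_i = s'' at the i-th knot. Here h = (2, 1, 3) and Δ = (-2, 6, -1), so the interior equations h_(i-1)·σ_(i-1) + 2(h_(i-1)+h_i)·σ_i + h_i·σ_(i+1) = 6(Δ_i − Δ_(i-1)) read
  2·σ_0 + 6·σ_1 + 1·σ_2 = 6(Δ_1 - Δ_0) = 48
  1·σ_1 + 8·σ_2 + 3·σ_3 = 6(Δ_2 - Δ_1) = -42
Clamped end conditions give two more equations: 2h_0·σ_0 + h_0·σ_1 = 6(Δ_0 - s'(1)) = -30 and h_2·σ_2 + 2h_2·σ_3 = 6(s'(7) - Δ_2) = -12.
Solving the tridiagonal system: σ_0 = -102/7, σ_1 = 99/7, σ_2 = -54/7, σ_3 = 13/7.
On [1, 3], s(t) = 7 + 3·(t - 1) - 51/7·(t - 1)² + 67/28·(t - 1)³.
With (t - 1) = 2/3: s(5/3) = 1223/189.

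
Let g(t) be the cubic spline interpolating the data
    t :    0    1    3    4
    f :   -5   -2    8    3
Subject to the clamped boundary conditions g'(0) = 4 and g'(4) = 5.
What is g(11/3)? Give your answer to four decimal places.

With M_i denoting the second derivative at x_i, h_i = 1, 2, 1, and Δ_i = (y_(i+1) − y_i)/h_i = 3, 5, -5:
  1·M_0 + 6·M_1 + 2·M_2 = 6(Δ_1 - Δ_0) = 12
  2·M_1 + 6·M_2 + 1·M_3 = 6(Δ_2 - Δ_1) = -60
Clamped end conditions give two more equations: 2h_0·M_0 + h_0·M_1 = 6(Δ_0 - g'(0)) = -6 and h_2·M_2 + 2h_2·M_3 = 6(g'(4) - Δ_2) = 60.
Solving the tridiagonal system: M_0 = -8, M_1 = 10, M_2 = -20, M_3 = 40.
On [3, 4], g(t) = 8 - 5·(t - 3) - 10·(t - 3)² + 10·(t - 3)³.
With (t - 3) = 2/3: g(11/3) = 86/27.

3.1852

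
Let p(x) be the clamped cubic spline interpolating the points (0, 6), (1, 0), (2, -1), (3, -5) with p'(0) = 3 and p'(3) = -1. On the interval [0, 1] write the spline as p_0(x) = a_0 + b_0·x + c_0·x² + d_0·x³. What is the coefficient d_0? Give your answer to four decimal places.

Write M_i for p''(x_i). With h_i = 1, 1, 1 and divided differences Δ_i = -6, -1, -4, the continuity of p' gives the tridiagonal system
  1·M_0 + 4·M_1 + 1·M_2 = 6(Δ_1 - Δ_0) = 30
  1·M_1 + 4·M_2 + 1·M_3 = 6(Δ_2 - Δ_1) = -18
Clamped end conditions give two more equations: 2h_0·M_0 + h_0·M_1 = 6(Δ_0 - p'(0)) = -54 and h_2·M_2 + 2h_2·M_3 = 6(p'(3) - Δ_2) = 18.
Solving: M_0 = -556/15, M_1 = 302/15, M_2 = -202/15, M_3 = 236/15.
On [0, 1], with p_0(x) = a_0 + b_0·x + c_0·x² + d_0·x³: c_0 = M_0/2 = -278/15, d_0 = (M_1 - M_0)/(6h_0) = 143/15, b_0 = Δ_0 - h_0(2M_0 + M_1)/6 = 3.

9.5333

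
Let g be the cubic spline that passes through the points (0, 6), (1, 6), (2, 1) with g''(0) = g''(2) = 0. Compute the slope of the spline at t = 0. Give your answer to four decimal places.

1.2500

With M_i denoting the second derivative at x_i, h_i = 1, 1, and Δ_i = (y_(i+1) − y_i)/h_i = 0, -5:
  1·M_0 + 4·M_1 + 1·M_2 = 6(Δ_1 - Δ_0) = -30
Natural end conditions: M_0 = M_2 = 0.
Solving: M_0 = 0, M_1 = -15/2, M_2 = 0.
On [0, 1], g'(t) = b_0 + 2c_0·t + 3d_0·t² with b_0 = Δ_0 - h_0(2M_0 + M_1)/6 = 5/4, c_0 = M_0/2 = 0, d_0 = (M_1 - M_0)/(6h_0) = -5/4. So g'(0) = 5/4.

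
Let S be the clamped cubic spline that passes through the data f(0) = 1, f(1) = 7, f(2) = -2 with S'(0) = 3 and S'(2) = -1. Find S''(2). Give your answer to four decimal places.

Put σ_i = S'' at the i-th knot. Here h = (1, 1) and Δ = (6, -9), so the interior equations h_(i-1)·σ_(i-1) + 2(h_(i-1)+h_i)·σ_i + h_i·σ_(i+1) = 6(Δ_i − Δ_(i-1)) read
  1·σ_0 + 4·σ_1 + 1·σ_2 = 6(Δ_1 - Δ_0) = -90
Clamped end conditions give two more equations: 2h_0·σ_0 + h_0·σ_1 = 6(Δ_0 - S'(0)) = 18 and h_1·σ_1 + 2h_1·σ_2 = 6(S'(2) - Δ_1) = 48.
Forward elimination and back-substitution give σ_0 = 59/2, σ_1 = -41, σ_2 = 89/2.

44.5000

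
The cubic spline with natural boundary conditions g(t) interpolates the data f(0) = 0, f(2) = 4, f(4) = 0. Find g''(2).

Put M_i = g'' at the i-th knot. Here h = (2, 2) and Δ = (2, -2), so the interior equations h_(i-1)·M_(i-1) + 2(h_(i-1)+h_i)·M_i + h_i·M_(i+1) = 6(Δ_i − Δ_(i-1)) read
  2·M_0 + 8·M_1 + 2·M_2 = 6(Δ_1 - Δ_0) = -24
Natural end conditions: M_0 = M_2 = 0.
Forward elimination and back-substitution give M_0 = 0, M_1 = -3, M_2 = 0.

-3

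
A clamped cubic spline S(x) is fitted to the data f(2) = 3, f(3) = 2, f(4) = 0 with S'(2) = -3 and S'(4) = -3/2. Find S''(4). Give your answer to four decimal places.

3.7500

Let σ_i = S''(x_i). Step sizes h_i = 1, 1; slopes of the chords Δ_i = (y_(i+1) - y_i)/h_i = -1, -2.
  1·σ_0 + 4·σ_1 + 1·σ_2 = 6(Δ_1 - Δ_0) = -6
Clamped end conditions give two more equations: 2h_0·σ_0 + h_0·σ_1 = 6(Δ_0 - S'(2)) = 12 and h_1·σ_1 + 2h_1·σ_2 = 6(S'(4) - Δ_1) = 3.
Hence σ_0 = 33/4, σ_1 = -9/2, σ_2 = 15/4.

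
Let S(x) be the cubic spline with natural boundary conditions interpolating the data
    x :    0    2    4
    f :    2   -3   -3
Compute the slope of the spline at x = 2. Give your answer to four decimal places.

Put M_i = S'' at the i-th knot. Here h = (2, 2) and Δ = (-5/2, 0), so the interior equations h_(i-1)·M_(i-1) + 2(h_(i-1)+h_i)·M_i + h_i·M_(i+1) = 6(Δ_i − Δ_(i-1)) read
  2·M_0 + 8·M_1 + 2·M_2 = 6(Δ_1 - Δ_0) = 15
Natural end conditions: M_0 = M_2 = 0.
Hence M_0 = 0, M_1 = 15/8, M_2 = 0.
On [2, 4], S'(x) = b_1 + 2c_1·(x - 2) + 3d_1·(x - 2)² with b_1 = Δ_1 - h_1(2M_1 + M_2)/6 = -5/4, c_1 = M_1/2 = 15/16, d_1 = (M_2 - M_1)/(6h_1) = -5/32. So S'(2) = -5/4.

-1.2500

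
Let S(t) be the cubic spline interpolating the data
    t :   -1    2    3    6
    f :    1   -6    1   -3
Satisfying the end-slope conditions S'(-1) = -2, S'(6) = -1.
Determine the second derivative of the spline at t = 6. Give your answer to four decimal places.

5.0424

Put m_i = S'' at the i-th knot. Here h = (3, 1, 3) and Δ = (-7/3, 7, -4/3), so the interior equations h_(i-1)·m_(i-1) + 2(h_(i-1)+h_i)·m_i + h_i·m_(i+1) = 6(Δ_i − Δ_(i-1)) read
  3·m_0 + 8·m_1 + 1·m_2 = 6(Δ_1 - Δ_0) = 56
  1·m_1 + 8·m_2 + 3·m_3 = 6(Δ_2 - Δ_1) = -50
Clamped end conditions give two more equations: 2h_0·m_0 + h_0·m_1 = 6(Δ_0 - S'(-1)) = -2 and h_2·m_2 + 2h_2·m_3 = 6(S'(6) - Δ_2) = 2.
Forward elimination and back-substitution give m_0 = -898/165, m_1 = 562/55, m_2 = -518/55, m_3 = 832/165.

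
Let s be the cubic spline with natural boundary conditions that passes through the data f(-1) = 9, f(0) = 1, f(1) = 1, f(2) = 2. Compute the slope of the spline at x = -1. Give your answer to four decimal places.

-10.0667

Put M_i = s'' at the i-th knot. Here h = (1, 1, 1) and Δ = (-8, 0, 1), so the interior equations h_(i-1)·M_(i-1) + 2(h_(i-1)+h_i)·M_i + h_i·M_(i+1) = 6(Δ_i − Δ_(i-1)) read
  1·M_0 + 4·M_1 + 1·M_2 = 6(Δ_1 - Δ_0) = 48
  1·M_1 + 4·M_2 + 1·M_3 = 6(Δ_2 - Δ_1) = 6
Natural end conditions: M_0 = M_3 = 0.
Solving the tridiagonal system: M_0 = 0, M_1 = 62/5, M_2 = -8/5, M_3 = 0.
On [-1, 0], s'(x) = b_0 + 2c_0·(x + 1) + 3d_0·(x + 1)² with b_0 = Δ_0 - h_0(2M_0 + M_1)/6 = -151/15, c_0 = M_0/2 = 0, d_0 = (M_1 - M_0)/(6h_0) = 31/15. So s'(-1) = -151/15.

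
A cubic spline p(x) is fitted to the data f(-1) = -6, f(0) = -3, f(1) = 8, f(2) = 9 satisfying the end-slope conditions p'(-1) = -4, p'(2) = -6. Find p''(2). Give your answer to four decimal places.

-13.7333

Let m_i = p''(x_i). Step sizes h_i = 1, 1, 1; slopes of the chords Δ_i = (y_(i+1) - y_i)/h_i = 3, 11, 1.
  1·m_0 + 4·m_1 + 1·m_2 = 6(Δ_1 - Δ_0) = 48
  1·m_1 + 4·m_2 + 1·m_3 = 6(Δ_2 - Δ_1) = -60
Clamped end conditions give two more equations: 2h_0·m_0 + h_0·m_1 = 6(Δ_0 - p'(-1)) = 42 and h_2·m_2 + 2h_2·m_3 = 6(p'(2) - Δ_2) = -42.
Hence m_0 = 226/15, m_1 = 178/15, m_2 = -218/15, m_3 = -206/15.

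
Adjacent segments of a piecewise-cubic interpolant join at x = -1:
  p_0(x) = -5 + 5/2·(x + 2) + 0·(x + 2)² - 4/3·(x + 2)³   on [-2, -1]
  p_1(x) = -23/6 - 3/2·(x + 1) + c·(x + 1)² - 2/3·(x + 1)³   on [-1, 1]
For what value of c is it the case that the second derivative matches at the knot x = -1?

-4

p_0''(x) = 0 - 8·(x + 2), so p_0''(-1) = -8. On the right, p_1''(-1) = 2c, so c = -4.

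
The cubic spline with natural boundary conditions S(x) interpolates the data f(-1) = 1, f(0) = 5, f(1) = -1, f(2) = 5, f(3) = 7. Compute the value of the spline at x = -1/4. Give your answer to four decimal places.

5.1836

Put σ_i = S'' at the i-th knot. Here h = (1, 1, 1, 1) and Δ = (4, -6, 6, 2), so the interior equations h_(i-1)·σ_(i-1) + 2(h_(i-1)+h_i)·σ_i + h_i·σ_(i+1) = 6(Δ_i − Δ_(i-1)) read
  1·σ_0 + 4·σ_1 + 1·σ_2 = 6(Δ_1 - Δ_0) = -60
  1·σ_1 + 4·σ_2 + 1·σ_3 = 6(Δ_2 - Δ_1) = 72
  1·σ_2 + 4·σ_3 + 1·σ_4 = 6(Δ_3 - Δ_2) = -24
Natural end conditions: σ_0 = σ_4 = 0.
Forward elimination and back-substitution give σ_0 = 0, σ_1 = -303/14, σ_2 = 186/7, σ_3 = -177/14, σ_4 = 0.
On [-1, 0], S(x) = 1 + 213/28·(x + 1) + 0·(x + 1)² - 101/28·(x + 1)³.
With (x + 1) = 3/4: S(-1/4) = 1327/256.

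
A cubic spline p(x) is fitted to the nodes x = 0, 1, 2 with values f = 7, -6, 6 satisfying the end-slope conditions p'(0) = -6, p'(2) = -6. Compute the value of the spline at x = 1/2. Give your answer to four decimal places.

Put M_i = p'' at the i-th knot. Here h = (1, 1) and Δ = (-13, 12), so the interior equations h_(i-1)·M_(i-1) + 2(h_(i-1)+h_i)·M_i + h_i·M_(i+1) = 6(Δ_i − Δ_(i-1)) read
  1·M_0 + 4·M_1 + 1·M_2 = 6(Δ_1 - Δ_0) = 150
Clamped end conditions give two more equations: 2h_0·M_0 + h_0·M_1 = 6(Δ_0 - p'(0)) = -42 and h_1·M_1 + 2h_1·M_2 = 6(p'(2) - Δ_1) = -108.
Solving the tridiagonal system: M_0 = -117/2, M_1 = 75, M_2 = -183/2.
On [0, 1], p(x) = 7 - 6·x - 117/4·x² + 89/4·x³.
With x = 1/2: p(1/2) = -17/32.

-0.5313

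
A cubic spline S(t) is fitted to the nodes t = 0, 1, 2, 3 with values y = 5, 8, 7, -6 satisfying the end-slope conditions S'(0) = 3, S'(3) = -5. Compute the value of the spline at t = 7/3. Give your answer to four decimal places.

2.5086

Put m_i = S'' at the i-th knot. Here h = (1, 1, 1) and Δ = (3, -1, -13), so the interior equations h_(i-1)·m_(i-1) + 2(h_(i-1)+h_i)·m_i + h_i·m_(i+1) = 6(Δ_i − Δ_(i-1)) read
  1·m_0 + 4·m_1 + 1·m_2 = 6(Δ_1 - Δ_0) = -24
  1·m_1 + 4·m_2 + 1·m_3 = 6(Δ_2 - Δ_1) = -72
Clamped end conditions give two more equations: 2h_0·m_0 + h_0·m_1 = 6(Δ_0 - S'(0)) = 0 and h_2·m_2 + 2h_2·m_3 = 6(S'(3) - Δ_2) = 48.
Hence m_0 = -8/15, m_1 = 16/15, m_2 = -416/15, m_3 = 568/15.
On [2, 3], S(t) = 7 - 151/15·(t - 2) - 208/15·(t - 2)² + 164/15·(t - 2)³.
With (t - 2) = 1/3: S(7/3) = 1016/405.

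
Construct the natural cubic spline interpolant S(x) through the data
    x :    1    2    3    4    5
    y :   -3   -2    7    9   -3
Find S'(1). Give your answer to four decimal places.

-1.3929

With m_i denoting the second derivative at x_i, h_i = 1, 1, 1, 1, and Δ_i = (y_(i+1) − y_i)/h_i = 1, 9, 2, -12:
  1·m_0 + 4·m_1 + 1·m_2 = 6(Δ_1 - Δ_0) = 48
  1·m_1 + 4·m_2 + 1·m_3 = 6(Δ_2 - Δ_1) = -42
  1·m_2 + 4·m_3 + 1·m_4 = 6(Δ_3 - Δ_2) = -84
Natural end conditions: m_0 = m_4 = 0.
Solving the tridiagonal system: m_0 = 0, m_1 = 201/14, m_2 = -66/7, m_3 = -261/14, m_4 = 0.
On [1, 2], S'(x) = b_0 + 2c_0·(x - 1) + 3d_0·(x - 1)² with b_0 = Δ_0 - h_0(2m_0 + m_1)/6 = -39/28, c_0 = m_0/2 = 0, d_0 = (m_1 - m_0)/(6h_0) = 67/28. So S'(1) = -39/28.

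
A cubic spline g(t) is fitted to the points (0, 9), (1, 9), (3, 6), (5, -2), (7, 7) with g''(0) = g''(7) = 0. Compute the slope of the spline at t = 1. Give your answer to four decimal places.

-0.0976

Write m_i for g''(x_i). With h_i = 1, 2, 2, 2 and divided differences Δ_i = 0, -3/2, -4, 9/2, the continuity of g' gives the tridiagonal system
  1·m_0 + 6·m_1 + 2·m_2 = 6(Δ_1 - Δ_0) = -9
  2·m_1 + 8·m_2 + 2·m_3 = 6(Δ_2 - Δ_1) = -15
  2·m_2 + 8·m_3 + 2·m_4 = 6(Δ_3 - Δ_2) = 51
Natural end conditions: m_0 = m_4 = 0.
Forward elimination and back-substitution give m_0 = 0, m_1 = -12/41, m_2 = -297/82, m_3 = 597/82, m_4 = 0.
On [1, 3], g'(t) = b_1 + 2c_1·(t - 1) + 3d_1·(t - 1)² with b_1 = Δ_1 - h_1(2m_1 + m_2)/6 = -4/41, c_1 = m_1/2 = -6/41, d_1 = (m_2 - m_1)/(6h_1) = -91/328. So g'(1) = -4/41.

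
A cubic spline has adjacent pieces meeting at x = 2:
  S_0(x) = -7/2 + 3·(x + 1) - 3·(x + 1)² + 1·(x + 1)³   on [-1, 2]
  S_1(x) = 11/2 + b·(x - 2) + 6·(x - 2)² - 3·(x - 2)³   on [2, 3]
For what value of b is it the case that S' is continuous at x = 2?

12

S_0'(x) = 3 - 6·(x + 1) + 3·(x + 1)², so S_0'(2) = 12. On the right, S_1'(2) = b, so b = 12.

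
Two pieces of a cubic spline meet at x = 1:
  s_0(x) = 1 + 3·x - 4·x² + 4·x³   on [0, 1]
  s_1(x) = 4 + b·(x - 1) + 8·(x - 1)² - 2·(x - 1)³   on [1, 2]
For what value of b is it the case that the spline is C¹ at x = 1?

7

s_0'(x) = 3 - 8·x + 12·x², so s_0'(1) = 7. On the right, s_1'(1) = b, so b = 7.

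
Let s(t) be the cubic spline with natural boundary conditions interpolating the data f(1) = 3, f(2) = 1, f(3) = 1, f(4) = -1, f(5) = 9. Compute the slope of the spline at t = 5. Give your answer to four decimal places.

With M_i denoting the second derivative at x_i, h_i = 1, 1, 1, 1, and Δ_i = (y_(i+1) − y_i)/h_i = -2, 0, -2, 10:
  1·M_0 + 4·M_1 + 1·M_2 = 6(Δ_1 - Δ_0) = 12
  1·M_1 + 4·M_2 + 1·M_3 = 6(Δ_2 - Δ_1) = -12
  1·M_2 + 4·M_3 + 1·M_4 = 6(Δ_3 - Δ_2) = 72
Natural end conditions: M_0 = M_4 = 0.
Forward elimination and back-substitution give M_0 = 0, M_1 = 75/14, M_2 = -66/7, M_3 = 285/14, M_4 = 0.
On [4, 5], s'(t) = b_3 + 2c_3·(t - 4) + 3d_3·(t - 4)² with b_3 = Δ_3 - h_3(2M_3 + M_4)/6 = 45/14, c_3 = M_3/2 = 285/28, d_3 = (M_4 - M_3)/(6h_3) = -95/28. So s'(5) = 375/28.

13.3929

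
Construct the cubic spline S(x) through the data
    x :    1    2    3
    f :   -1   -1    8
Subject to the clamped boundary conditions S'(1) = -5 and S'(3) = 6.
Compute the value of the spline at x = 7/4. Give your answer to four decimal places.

Write M_i for S''(x_i). With h_i = 1, 1 and divided differences Δ_i = 0, 9, the continuity of S' gives the tridiagonal system
  1·M_0 + 4·M_1 + 1·M_2 = 6(Δ_1 - Δ_0) = 54
Clamped end conditions give two more equations: 2h_0·M_0 + h_0·M_1 = 6(Δ_0 - S'(1)) = 30 and h_1·M_1 + 2h_1·M_2 = 6(S'(3) - Δ_1) = -18.
Solving: M_0 = 7, M_1 = 16, M_2 = -17.
On [1, 2], S(x) = -1 - 5·(x - 1) + 7/2·(x - 1)² + 3/2·(x - 1)³.
With (x - 1) = 3/4: S(7/4) = -275/128.

-2.1484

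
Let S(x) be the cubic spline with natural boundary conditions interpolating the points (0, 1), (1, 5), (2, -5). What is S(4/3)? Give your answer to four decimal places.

2.9630

With M_i denoting the second derivative at x_i, h_i = 1, 1, and Δ_i = (y_(i+1) − y_i)/h_i = 4, -10:
  1·M_0 + 4·M_1 + 1·M_2 = 6(Δ_1 - Δ_0) = -84
Natural end conditions: M_0 = M_2 = 0.
Forward elimination and back-substitution give M_0 = 0, M_1 = -21, M_2 = 0.
On [1, 2], S(x) = 5 - 3·(x - 1) - 21/2·(x - 1)² + 7/2·(x - 1)³.
With (x - 1) = 1/3: S(4/3) = 80/27.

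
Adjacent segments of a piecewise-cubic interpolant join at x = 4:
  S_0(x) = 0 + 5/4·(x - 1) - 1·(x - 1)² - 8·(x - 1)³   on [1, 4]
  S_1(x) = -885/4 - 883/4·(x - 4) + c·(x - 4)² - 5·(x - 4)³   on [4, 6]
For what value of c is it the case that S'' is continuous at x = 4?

-73

S_0''(x) = -2 - 48·(x - 1), so S_0''(4) = -146. On the right, S_1''(4) = 2c, so c = -73.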